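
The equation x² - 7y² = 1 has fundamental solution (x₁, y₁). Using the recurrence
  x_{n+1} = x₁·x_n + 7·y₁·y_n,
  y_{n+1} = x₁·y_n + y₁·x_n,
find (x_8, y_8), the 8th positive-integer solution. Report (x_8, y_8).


Step 1: Find the fundamental solution (x₁, y₁) of x² - 7y² = 1.
  Expand √7 as a continued fraction. a₀ = ⌊√7⌋ = 2; iterate m_{k+1} = d_k·a_k − m_k, d_{k+1} = (7 − m_{k+1}²)/d_k, a_{k+1} = ⌊(a₀ + m_{k+1})/d_{k+1}⌋ (starting m₀ = 0, d₀ = 1), with convergents p_k = a_k·p_{k-1} + p_{k-2}, q_k = a_k·q_{k-1} + q_{k-2} (p₋₁ = 1, q₋₁ = 0):
  k = 0: a₀ = 2; p₀/q₀ = 2/1; p₀² − 7·q₀² = 4 − 7 = -3.
  k = 1: m = 2, d = 3, a = ⌊(2 + 2)/3⌋ = 1; p/q = (1·2 + 1)/(1·1 + 0) = 3/1; p² − 7·q² = 9 − 7 = 2.
  k = 2: m = 1, d = 2, a = ⌊(2 + 1)/2⌋ = 1; p/q = (1·3 + 2)/(1·1 + 1) = 5/2; p² − 7·q² = 25 − 28 = -3.
  k = 3: m = 1, d = 3, a = ⌊(2 + 1)/3⌋ = 1; p/q = (1·5 + 3)/(1·2 + 1) = 8/3; p² − 7·q² = 64 − 63 = 1.
  The first convergent with p² − 7·q² = 1 gives the fundamental solution (x₁, y₁) = (8, 3).
Step 2: Apply the recurrence (x_{n+1}, y_{n+1}) = (x₁x_n + 7y₁y_n, x₁y_n + y₁x_n) repeatedly.
  From (x_1, y_1) = (8, 3): x_2 = 8·8 + 7·3·3 = 127; y_2 = 8·3 + 3·8 = 48.
  From (x_2, y_2) = (127, 48): x_3 = 8·127 + 7·3·48 = 2024; y_3 = 8·48 + 3·127 = 765.
  From (x_3, y_3) = (2024, 765): x_4 = 8·2024 + 7·3·765 = 32257; y_4 = 8·765 + 3·2024 = 12192.
  From (x_4, y_4) = (32257, 12192): x_5 = 8·32257 + 7·3·12192 = 514088; y_5 = 8·12192 + 3·32257 = 194307.
  From (x_5, y_5) = (514088, 194307): x_6 = 8·514088 + 7·3·194307 = 8193151; y_6 = 8·194307 + 3·514088 = 3096720.
  From (x_6, y_6) = (8193151, 3096720): x_7 = 8·8193151 + 7·3·3096720 = 130576328; y_7 = 8·3096720 + 3·8193151 = 49353213.
  From (x_7, y_7) = (130576328, 49353213): x_8 = 8·130576328 + 7·3·49353213 = 2081028097; y_8 = 8·49353213 + 3·130576328 = 786554688.
Step 3: Verify x_8² - 7·y_8² = 4330677940503441409 - 4330677940503441408 = 1 (should be 1). ✓

(x_1, y_1) = (8, 3); (x_8, y_8) = (2081028097, 786554688).


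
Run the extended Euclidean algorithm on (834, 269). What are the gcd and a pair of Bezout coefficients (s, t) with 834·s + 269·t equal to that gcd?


Euclidean algorithm on (834, 269) — divide until remainder is 0:
  834 = 3 · 269 + 27
  269 = 9 · 27 + 26
  27 = 1 · 26 + 1
  26 = 26 · 1 + 0
gcd(834, 269) = 1.
Track Bezout coefficients alongside the remainders: start with r₀ = 834 = a·1 + b·0 (s = 1, t = 0) and r₁ = 269 = a·0 + b·1 (s = 0, t = 1); each new remainder r_{k+1} = r_{k-1} − q_k·r_k inherits s_{k+1} = s_{k-1} − q_k·s_k, t_{k+1} = t_{k-1} − q_k·t_k, so r_k = a·s_k + b·t_k at every step:
  q = 3: r = 27, s = 1 − 3·0 = 1, t = 0 − 3·1 = -3  (check: 834·1 + 269·(-3) = 27)
  q = 9: r = 26, s = 0 − 9·1 = -9, t = 1 − 9·(-3) = 28  (check: 834·(-9) + 269·28 = 26)
  q = 1: r = 1, s = 1 − 1·(-9) = 10, t = -3 − 1·28 = -31  (check: 834·10 + 269·(-31) = 1)
The row with r = 1 (the gcd) gives the Bezout coefficients s = 10, t = -31.
Result: 834 · (10) + 269 · (-31) = 1.

gcd(834, 269) = 1; s = 10, t = -31 (check: 834·10 + 269·(-31) = 1).


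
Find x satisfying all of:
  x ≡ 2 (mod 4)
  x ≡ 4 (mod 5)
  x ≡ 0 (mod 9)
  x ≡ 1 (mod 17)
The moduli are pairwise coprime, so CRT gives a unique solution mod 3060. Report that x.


Product of moduli M = 4 · 5 · 9 · 17 = 3060.
Merge one congruence at a time:
  Start: x ≡ 2 (mod 4).
  Combine with x ≡ 4 (mod 5); new modulus lcm = 20.
    Write x = 2 + 4·t and substitute into x ≡ 4 (mod 5): 4·t ≡ 4 − 2 = 2 (mod 5).
    The inverse of 4 mod 5 is 4 (since 4·4 = 16 = 3·5 + 1), so t ≡ 4·2 = 8 ≡ 3 (mod 5).
    Then x = 2 + 4·3 = 14, valid modulo lcm(4, 5) = 20: x ≡ 14 (mod 20).
  Combine with x ≡ 0 (mod 9); new modulus lcm = 180.
    Write x = 14 + 20·t and substitute into x ≡ 0 (mod 9): 20·t ≡ 0 − 14 = -14 (mod 9).
    Reduce coefficients mod 9: 2·t ≡ 4 (mod 9).
    The inverse of 2 mod 9 is 5 (since 2·5 = 10 = 1·9 + 1), so t ≡ 5·4 = 20 ≡ 2 (mod 9).
    Then x = 14 + 20·2 = 54, valid modulo lcm(20, 9) = 180: x ≡ 54 (mod 180).
  Combine with x ≡ 1 (mod 17); new modulus lcm = 3060.
    Write x = 54 + 180·t and substitute into x ≡ 1 (mod 17): 180·t ≡ 1 − 54 = -53 (mod 17).
    Reduce coefficients mod 17: 10·t ≡ 15 (mod 17).
    The inverse of 10 mod 17 is 12 (since 10·12 = 120 = 7·17 + 1), so t ≡ 12·15 = 180 ≡ 10 (mod 17).
    Then x = 54 + 180·10 = 1854, valid modulo lcm(180, 17) = 3060: x ≡ 1854 (mod 3060).
Verify against each original: 1854 mod 4 = 2, 1854 mod 5 = 4, 1854 mod 9 = 0, 1854 mod 17 = 1.

x ≡ 1854 (mod 3060).


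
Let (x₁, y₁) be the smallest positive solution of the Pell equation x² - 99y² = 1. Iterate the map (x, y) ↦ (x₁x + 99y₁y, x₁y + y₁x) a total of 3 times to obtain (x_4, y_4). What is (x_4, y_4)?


Step 1: Find the fundamental solution (x₁, y₁) of x² - 99y² = 1.
  Expand √99 as a continued fraction. a₀ = ⌊√99⌋ = 9; iterate m_{k+1} = d_k·a_k − m_k, d_{k+1} = (99 − m_{k+1}²)/d_k, a_{k+1} = ⌊(a₀ + m_{k+1})/d_{k+1}⌋ (starting m₀ = 0, d₀ = 1), with convergents p_k = a_k·p_{k-1} + p_{k-2}, q_k = a_k·q_{k-1} + q_{k-2} (p₋₁ = 1, q₋₁ = 0):
  k = 0: a₀ = 9; p₀/q₀ = 9/1; p₀² − 99·q₀² = 81 − 99 = -18.
  k = 1: m = 9, d = 18, a = ⌊(9 + 9)/18⌋ = 1; p/q = (1·9 + 1)/(1·1 + 0) = 10/1; p² − 99·q² = 100 − 99 = 1.
  The first convergent with p² − 99·q² = 1 gives the fundamental solution (x₁, y₁) = (10, 1).
Step 2: Apply the recurrence (x_{n+1}, y_{n+1}) = (x₁x_n + 99y₁y_n, x₁y_n + y₁x_n) repeatedly.
  From (x_1, y_1) = (10, 1): x_2 = 10·10 + 99·1·1 = 199; y_2 = 10·1 + 1·10 = 20.
  From (x_2, y_2) = (199, 20): x_3 = 10·199 + 99·1·20 = 3970; y_3 = 10·20 + 1·199 = 399.
  From (x_3, y_3) = (3970, 399): x_4 = 10·3970 + 99·1·399 = 79201; y_4 = 10·399 + 1·3970 = 7960.
Step 3: Verify x_4² - 99·y_4² = 6272798401 - 6272798400 = 1 (should be 1). ✓

(x_1, y_1) = (10, 1); (x_4, y_4) = (79201, 7960).


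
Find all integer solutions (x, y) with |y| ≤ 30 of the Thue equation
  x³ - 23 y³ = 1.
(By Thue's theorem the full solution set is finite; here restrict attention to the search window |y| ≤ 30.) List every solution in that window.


The equation is x³ - 23y³ = 1. For fixed y, x³ = 23·y³ + 1, so a solution requires the RHS to be a perfect cube.
Strategy: iterate y from -30 to 30, compute RHS = 23·y³ + 1, and check whether it is a (positive or negative) perfect cube.
Check small values of y:
  y = 0: RHS = 1 = (1)³ ⇒ x = 1 works.
  y = 1: RHS = 24 is not a perfect cube.
  y = -1: RHS = -22 is not a perfect cube.
  y = 2: RHS = 185 is not a perfect cube.
  y = -2: RHS = -183 is not a perfect cube.
  y = 3: RHS = 622 is not a perfect cube.
  y = -3: RHS = -620 is not a perfect cube.
Continuing the search up to |y| = 30 finds no further solutions beyond those listed.
Collected solutions: (1, 0).

Solutions (with |y| ≤ 30): (1, 0).


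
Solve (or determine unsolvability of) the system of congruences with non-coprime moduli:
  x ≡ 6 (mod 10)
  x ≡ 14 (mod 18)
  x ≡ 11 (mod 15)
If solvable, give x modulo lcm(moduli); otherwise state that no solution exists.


Moduli 10, 18, 15 are not pairwise coprime, so CRT works modulo lcm(m_i) when all pairwise compatibility conditions hold.
Pairwise compatibility: gcd(m_i, m_j) must divide a_i - a_j for every pair.
Merge one congruence at a time:
  Start: x ≡ 6 (mod 10).
  Combine with x ≡ 14 (mod 18): gcd(10, 18) = 2; 14 - 6 = 8, which IS divisible by 2, so compatible.
    Write x = 6 + 10·t and substitute into x ≡ 14 (mod 18): 10·t ≡ 14 − 6 = 8 (mod 18).
    Divide the congruence (and modulus) by g = 2: 5·t ≡ 4 (mod 9).
    The inverse of 5 mod 9 is 2 (since 5·2 = 10 = 1·9 + 1), so t ≡ 2·4 = 8 ≡ 8 (mod 9).
    Then x = 6 + 10·8 = 86, valid modulo lcm(10, 18) = 90: x ≡ 86 (mod 90).
  Combine with x ≡ 11 (mod 15): gcd(90, 15) = 15; 11 - 86 = -75, which IS divisible by 15, so compatible.
    Write x = 86 + 90·t and substitute into x ≡ 11 (mod 15): 90·t ≡ 11 − 86 = -75 (mod 15).
    Divide the congruence (and modulus) by g = 15: 6·t ≡ -5 (mod 1).
    Modulo 1 every t works; take t = 0.
    Then x = 86 + 90·0 = 86, valid modulo lcm(90, 15) = 90: x ≡ 86 (mod 90).
Verify: 86 mod 10 = 6, 86 mod 18 = 14, 86 mod 15 = 11.

x ≡ 86 (mod 90).


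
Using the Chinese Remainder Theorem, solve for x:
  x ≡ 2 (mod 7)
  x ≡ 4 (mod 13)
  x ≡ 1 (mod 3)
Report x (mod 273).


Moduli 7, 13, 3 are pairwise coprime; by CRT there is a unique solution modulo M = 7 · 13 · 3 = 273.
Solve pairwise, accumulating the modulus:
  Start with x ≡ 2 (mod 7).
  Combine with x ≡ 4 (mod 13): since gcd(7, 13) = 1, we get a unique residue mod 91.
    Write x = 2 + 7·t and substitute into x ≡ 4 (mod 13): 7·t ≡ 4 − 2 = 2 (mod 13).
    The inverse of 7 mod 13 is 2 (since 7·2 = 14 = 1·13 + 1), so t ≡ 2·2 = 4 ≡ 4 (mod 13).
    Then x = 2 + 7·4 = 30, valid modulo lcm(7, 13) = 91: x ≡ 30 (mod 91).
  Combine with x ≡ 1 (mod 3): since gcd(91, 3) = 1, we get a unique residue mod 273.
    Write x = 30 + 91·t and substitute into x ≡ 1 (mod 3): 91·t ≡ 1 − 30 = -29 (mod 3).
    Reduce coefficients mod 3: 1·t ≡ 1 (mod 3).
    So t ≡ 1 (mod 3).
    Then x = 30 + 91·1 = 121, valid modulo lcm(91, 3) = 273: x ≡ 121 (mod 273).
Verify: 121 mod 7 = 2 ✓, 121 mod 13 = 4 ✓, 121 mod 3 = 1 ✓.

x ≡ 121 (mod 273).


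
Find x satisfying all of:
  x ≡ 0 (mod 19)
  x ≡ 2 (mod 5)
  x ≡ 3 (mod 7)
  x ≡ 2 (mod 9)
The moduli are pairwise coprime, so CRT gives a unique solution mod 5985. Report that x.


Product of moduli M = 19 · 5 · 7 · 9 = 5985.
Merge one congruence at a time:
  Start: x ≡ 0 (mod 19).
  Combine with x ≡ 2 (mod 5); new modulus lcm = 95.
    Write x = 0 + 19·t and substitute into x ≡ 2 (mod 5): 19·t ≡ 2 − 0 = 2 (mod 5).
    Reduce coefficients mod 5: 4·t ≡ 2 (mod 5).
    The inverse of 4 mod 5 is 4 (since 4·4 = 16 = 3·5 + 1), so t ≡ 4·2 = 8 ≡ 3 (mod 5).
    Then x = 0 + 19·3 = 57, valid modulo lcm(19, 5) = 95: x ≡ 57 (mod 95).
  Combine with x ≡ 3 (mod 7); new modulus lcm = 665.
    Write x = 57 + 95·t and substitute into x ≡ 3 (mod 7): 95·t ≡ 3 − 57 = -54 (mod 7).
    Reduce coefficients mod 7: 4·t ≡ 2 (mod 7).
    The inverse of 4 mod 7 is 2 (since 4·2 = 8 = 1·7 + 1), so t ≡ 2·2 = 4 ≡ 4 (mod 7).
    Then x = 57 + 95·4 = 437, valid modulo lcm(95, 7) = 665: x ≡ 437 (mod 665).
  Combine with x ≡ 2 (mod 9); new modulus lcm = 5985.
    Write x = 437 + 665·t and substitute into x ≡ 2 (mod 9): 665·t ≡ 2 − 437 = -435 (mod 9).
    Reduce coefficients mod 9: 8·t ≡ 6 (mod 9).
    The inverse of 8 mod 9 is 8 (since 8·8 = 64 = 7·9 + 1), so t ≡ 8·6 = 48 ≡ 3 (mod 9).
    Then x = 437 + 665·3 = 2432, valid modulo lcm(665, 9) = 5985: x ≡ 2432 (mod 5985).
Verify against each original: 2432 mod 19 = 0, 2432 mod 5 = 2, 2432 mod 7 = 3, 2432 mod 9 = 2.

x ≡ 2432 (mod 5985).


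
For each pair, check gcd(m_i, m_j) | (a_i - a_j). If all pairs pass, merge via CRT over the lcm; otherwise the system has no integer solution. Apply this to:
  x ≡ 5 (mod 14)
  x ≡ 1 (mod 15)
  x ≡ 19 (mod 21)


Moduli 14, 15, 21 are not pairwise coprime, so CRT works modulo lcm(m_i) when all pairwise compatibility conditions hold.
Pairwise compatibility: gcd(m_i, m_j) must divide a_i - a_j for every pair.
Merge one congruence at a time:
  Start: x ≡ 5 (mod 14).
  Combine with x ≡ 1 (mod 15): gcd(14, 15) = 1; 1 - 5 = -4, which IS divisible by 1, so compatible.
    Write x = 5 + 14·t and substitute into x ≡ 1 (mod 15): 14·t ≡ 1 − 5 = -4 (mod 15).
    Reduce coefficients mod 15: 14·t ≡ 11 (mod 15).
    The inverse of 14 mod 15 is 14 (since 14·14 = 196 = 13·15 + 1), so t ≡ 14·11 = 154 ≡ 4 (mod 15).
    Then x = 5 + 14·4 = 61, valid modulo lcm(14, 15) = 210: x ≡ 61 (mod 210).
  Combine with x ≡ 19 (mod 21): gcd(210, 21) = 21; 19 - 61 = -42, which IS divisible by 21, so compatible.
    Write x = 61 + 210·t and substitute into x ≡ 19 (mod 21): 210·t ≡ 19 − 61 = -42 (mod 21).
    Divide the congruence (and modulus) by g = 21: 10·t ≡ -2 (mod 1).
    Modulo 1 every t works; take t = 0.
    Then x = 61 + 210·0 = 61, valid modulo lcm(210, 21) = 210: x ≡ 61 (mod 210).
Verify: 61 mod 14 = 5, 61 mod 15 = 1, 61 mod 21 = 19.

x ≡ 61 (mod 210).


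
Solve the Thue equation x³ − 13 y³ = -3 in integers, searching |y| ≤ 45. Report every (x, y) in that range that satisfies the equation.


The equation is x³ - 13y³ = -3. For fixed y, x³ = 13·y³ − 3, so a solution requires the RHS to be a perfect cube.
Strategy: iterate y from -45 to 45, compute RHS = 13·y³ − 3, and check whether it is a (positive or negative) perfect cube.
Check small values of y:
  y = 0: RHS = -3 is not a perfect cube.
  y = 1: RHS = 10 is not a perfect cube.
  y = -1: RHS = -16 is not a perfect cube.
  y = 2: RHS = 101 is not a perfect cube.
  y = -2: RHS = -107 is not a perfect cube.
  y = 3: RHS = 348 is not a perfect cube.
  y = -3: RHS = -354 is not a perfect cube.
Continuing the search up to |y| = 45 finds no solutions either.
No (x, y) in the scanned range satisfies the equation.

No integer solutions with |y| ≤ 45.


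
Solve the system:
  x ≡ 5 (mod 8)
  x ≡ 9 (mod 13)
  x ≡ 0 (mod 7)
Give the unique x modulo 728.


Moduli 8, 13, 7 are pairwise coprime; by CRT there is a unique solution modulo M = 8 · 13 · 7 = 728.
Solve pairwise, accumulating the modulus:
  Start with x ≡ 5 (mod 8).
  Combine with x ≡ 9 (mod 13): since gcd(8, 13) = 1, we get a unique residue mod 104.
    Write x = 5 + 8·t and substitute into x ≡ 9 (mod 13): 8·t ≡ 9 − 5 = 4 (mod 13).
    The inverse of 8 mod 13 is 5 (since 8·5 = 40 = 3·13 + 1), so t ≡ 5·4 = 20 ≡ 7 (mod 13).
    Then x = 5 + 8·7 = 61, valid modulo lcm(8, 13) = 104: x ≡ 61 (mod 104).
  Combine with x ≡ 0 (mod 7): since gcd(104, 7) = 1, we get a unique residue mod 728.
    Write x = 61 + 104·t and substitute into x ≡ 0 (mod 7): 104·t ≡ 0 − 61 = -61 (mod 7).
    Reduce coefficients mod 7: 6·t ≡ 2 (mod 7).
    The inverse of 6 mod 7 is 6 (since 6·6 = 36 = 5·7 + 1), so t ≡ 6·2 = 12 ≡ 5 (mod 7).
    Then x = 61 + 104·5 = 581, valid modulo lcm(104, 7) = 728: x ≡ 581 (mod 728).
Verify: 581 mod 8 = 5 ✓, 581 mod 13 = 9 ✓, 581 mod 7 = 0 ✓.

x ≡ 581 (mod 728).


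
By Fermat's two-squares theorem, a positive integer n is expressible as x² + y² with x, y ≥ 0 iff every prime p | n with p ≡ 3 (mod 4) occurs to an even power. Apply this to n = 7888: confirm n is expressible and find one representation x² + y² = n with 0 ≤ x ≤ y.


Step 1: Factor n = 7888 = 2^4 · 17 · 29.
Step 2: Check the mod-4 condition on each prime factor: 2 = 2 (special); 17 ≡ 1 (mod 4), exponent 1; 29 ≡ 1 (mod 4), exponent 1.
All primes ≡ 3 (mod 4) appear to even exponent (or don't appear), so by the two-squares theorem n IS expressible as a sum of two squares.
Step 3: Build a representation. Group n = k² · m with k = 4 and m = 17 · 29 = 493 (a product of primes ≡ 1 (mod 4)); a representation of m scales to one of n via (k·x)² + (k·y)² = k²(x² + y²). Each prime p ≡ 1 (mod 4) is itself a sum of two squares; find a² by testing p − a² for a perfect square:
  17: 17 − 1² = 16 = 4² ⇒ 17 = 1² + 4².
  29: 29 − 1² = 28, 29 − 2² = 25 = 5² ⇒ 29 = 2² + 5².
  Combine using the Brahmagupta–Fibonacci identity (a² + b²)(c² + d²) = (ac − bd)² + (ad + bc)² = (ac + bd)² + (ad − bc)²:
  17 · 29 = 493: from (1² + 4²)(2² + 5²), take (1·2 − 4·5, 1·5 + 4·2) = (2 − 20, 5 + 8) = (-18, 13); dropping signs (only squares matter) gives (18, 13); check 18² + 13² = 324 + 169 = 493 ✓.
  Scale by k = 4: (4·18, 4·13) = (72, 52).
Step 4: Order so x ≤ y and verify: 52² + 72² = 2704 + 5184 = 7888 = n. ✓

n = 7888 = 52² + 72² (one valid representation with x ≤ y).


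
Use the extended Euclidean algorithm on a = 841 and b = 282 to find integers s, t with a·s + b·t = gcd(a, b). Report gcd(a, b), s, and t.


Euclidean algorithm on (841, 282) — divide until remainder is 0:
  841 = 2 · 282 + 277
  282 = 1 · 277 + 5
  277 = 55 · 5 + 2
  5 = 2 · 2 + 1
  2 = 2 · 1 + 0
gcd(841, 282) = 1.
Track Bezout coefficients alongside the remainders: start with r₀ = 841 = a·1 + b·0 (s = 1, t = 0) and r₁ = 282 = a·0 + b·1 (s = 0, t = 1); each new remainder r_{k+1} = r_{k-1} − q_k·r_k inherits s_{k+1} = s_{k-1} − q_k·s_k, t_{k+1} = t_{k-1} − q_k·t_k, so r_k = a·s_k + b·t_k at every step:
  q = 2: r = 277, s = 1 − 2·0 = 1, t = 0 − 2·1 = -2  (check: 841·1 + 282·(-2) = 277)
  q = 1: r = 5, s = 0 − 1·1 = -1, t = 1 − 1·(-2) = 3  (check: 841·(-1) + 282·3 = 5)
  q = 55: r = 2, s = 1 − 55·(-1) = 56, t = -2 − 55·3 = -167  (check: 841·56 + 282·(-167) = 2)
  q = 2: r = 1, s = -1 − 2·56 = -113, t = 3 − 2·(-167) = 337  (check: 841·(-113) + 282·337 = 1)
The row with r = 1 (the gcd) gives the Bezout coefficients s = -113, t = 337.
Result: 841 · (-113) + 282 · (337) = 1.

gcd(841, 282) = 1; s = -113, t = 337 (check: 841·(-113) + 282·337 = 1).


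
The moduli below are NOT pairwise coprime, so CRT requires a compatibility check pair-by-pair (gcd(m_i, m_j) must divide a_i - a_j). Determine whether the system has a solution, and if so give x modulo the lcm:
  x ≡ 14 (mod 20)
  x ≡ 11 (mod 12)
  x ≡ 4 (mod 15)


Moduli 20, 12, 15 are not pairwise coprime, so CRT works modulo lcm(m_i) when all pairwise compatibility conditions hold.
Pairwise compatibility: gcd(m_i, m_j) must divide a_i - a_j for every pair.
Merge one congruence at a time:
  Start: x ≡ 14 (mod 20).
  Combine with x ≡ 11 (mod 12): gcd(20, 12) = 4, and 11 - 14 = -3 is NOT divisible by 4.
    ⇒ system is inconsistent (no integer solution).

No solution (the system is inconsistent).


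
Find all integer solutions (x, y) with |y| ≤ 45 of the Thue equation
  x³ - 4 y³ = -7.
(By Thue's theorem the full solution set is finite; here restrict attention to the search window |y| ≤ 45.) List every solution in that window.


The equation is x³ - 4y³ = -7. For fixed y, x³ = 4·y³ − 7, so a solution requires the RHS to be a perfect cube.
Strategy: iterate y from -45 to 45, compute RHS = 4·y³ − 7, and check whether it is a (positive or negative) perfect cube.
Check small values of y:
  y = 0: RHS = -7 is not a perfect cube.
  y = 1: RHS = -3 is not a perfect cube.
  y = -1: RHS = -11 is not a perfect cube.
  y = 2: RHS = 25 is not a perfect cube.
  y = -2: RHS = -39 is not a perfect cube.
  y = 3: RHS = 101 is not a perfect cube.
  y = -3: RHS = -115 is not a perfect cube.
Continuing the search up to |y| = 45 finds no solutions either.
No (x, y) in the scanned range satisfies the equation.

No integer solutions with |y| ≤ 45.


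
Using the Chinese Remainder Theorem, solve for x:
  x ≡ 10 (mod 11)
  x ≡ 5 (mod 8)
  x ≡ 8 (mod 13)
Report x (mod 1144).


Moduli 11, 8, 13 are pairwise coprime; by CRT there is a unique solution modulo M = 11 · 8 · 13 = 1144.
Solve pairwise, accumulating the modulus:
  Start with x ≡ 10 (mod 11).
  Combine with x ≡ 5 (mod 8): since gcd(11, 8) = 1, we get a unique residue mod 88.
    Write x = 10 + 11·t and substitute into x ≡ 5 (mod 8): 11·t ≡ 5 − 10 = -5 (mod 8).
    Reduce coefficients mod 8: 3·t ≡ 3 (mod 8).
    The inverse of 3 mod 8 is 3 (since 3·3 = 9 = 1·8 + 1), so t ≡ 3·3 = 9 ≡ 1 (mod 8).
    Then x = 10 + 11·1 = 21, valid modulo lcm(11, 8) = 88: x ≡ 21 (mod 88).
  Combine with x ≡ 8 (mod 13): since gcd(88, 13) = 1, we get a unique residue mod 1144.
    Write x = 21 + 88·t and substitute into x ≡ 8 (mod 13): 88·t ≡ 8 − 21 = -13 (mod 13).
    Reduce coefficients mod 13: 10·t ≡ 0 (mod 13).
    The inverse of 10 mod 13 is 4 (since 10·4 = 40 = 3·13 + 1), so t ≡ 4·0 = 0 ≡ 0 (mod 13).
    Then x = 21 + 88·0 = 21, valid modulo lcm(88, 13) = 1144: x ≡ 21 (mod 1144).
Verify: 21 mod 11 = 10 ✓, 21 mod 8 = 5 ✓, 21 mod 13 = 8 ✓.

x ≡ 21 (mod 1144).


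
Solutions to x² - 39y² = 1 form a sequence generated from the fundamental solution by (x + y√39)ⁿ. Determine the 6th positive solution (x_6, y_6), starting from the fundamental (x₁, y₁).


Step 1: Find the fundamental solution (x₁, y₁) of x² - 39y² = 1.
  Expand √39 as a continued fraction. a₀ = ⌊√39⌋ = 6; iterate m_{k+1} = d_k·a_k − m_k, d_{k+1} = (39 − m_{k+1}²)/d_k, a_{k+1} = ⌊(a₀ + m_{k+1})/d_{k+1}⌋ (starting m₀ = 0, d₀ = 1), with convergents p_k = a_k·p_{k-1} + p_{k-2}, q_k = a_k·q_{k-1} + q_{k-2} (p₋₁ = 1, q₋₁ = 0):
  k = 0: a₀ = 6; p₀/q₀ = 6/1; p₀² − 39·q₀² = 36 − 39 = -3.
  k = 1: m = 6, d = 3, a = ⌊(6 + 6)/3⌋ = 4; p/q = (4·6 + 1)/(4·1 + 0) = 25/4; p² − 39·q² = 625 − 624 = 1.
  The first convergent with p² − 39·q² = 1 gives the fundamental solution (x₁, y₁) = (25, 4).
Step 2: Apply the recurrence (x_{n+1}, y_{n+1}) = (x₁x_n + 39y₁y_n, x₁y_n + y₁x_n) repeatedly.
  From (x_1, y_1) = (25, 4): x_2 = 25·25 + 39·4·4 = 1249; y_2 = 25·4 + 4·25 = 200.
  From (x_2, y_2) = (1249, 200): x_3 = 25·1249 + 39·4·200 = 62425; y_3 = 25·200 + 4·1249 = 9996.
  From (x_3, y_3) = (62425, 9996): x_4 = 25·62425 + 39·4·9996 = 3120001; y_4 = 25·9996 + 4·62425 = 499600.
  From (x_4, y_4) = (3120001, 499600): x_5 = 25·3120001 + 39·4·499600 = 155937625; y_5 = 25·499600 + 4·3120001 = 24970004.
  From (x_5, y_5) = (155937625, 24970004): x_6 = 25·155937625 + 39·4·24970004 = 7793761249; y_6 = 25·24970004 + 4·155937625 = 1248000600.
Step 3: Verify x_6² - 39·y_6² = 60742714406414040001 - 60742714406414040000 = 1 (should be 1). ✓

(x_1, y_1) = (25, 4); (x_6, y_6) = (7793761249, 1248000600).


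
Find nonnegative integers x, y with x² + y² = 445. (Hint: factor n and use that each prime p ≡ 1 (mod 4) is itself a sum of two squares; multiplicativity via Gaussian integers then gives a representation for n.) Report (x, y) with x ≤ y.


Step 1: Factor n = 445 = 5 · 89.
Step 2: Check the mod-4 condition on each prime factor: 5 ≡ 1 (mod 4), exponent 1; 89 ≡ 1 (mod 4), exponent 1.
All primes ≡ 3 (mod 4) appear to even exponent (or don't appear), so by the two-squares theorem n IS expressible as a sum of two squares.
Step 3: Build a representation. Here n = 5 · 89 is a product of primes ≡ 1 (mod 4). Each prime p ≡ 1 (mod 4) is itself a sum of two squares; find a² by testing p − a² for a perfect square:
  5: 5 − 1² = 4 = 2² ⇒ 5 = 1² + 2².
  89: 89 − 1² = 88, 89 − 2² = 85, 89 − 3² = 80, 89 − 4² = 73, 89 − 5² = 64 = 8² ⇒ 89 = 5² + 8².
  Combine using the Brahmagupta–Fibonacci identity (a² + b²)(c² + d²) = (ac − bd)² + (ad + bc)² = (ac + bd)² + (ad − bc)²:
  5 · 89 = 445: from (1² + 2²)(5² + 8²), take (1·5 − 2·8, 1·8 + 2·5) = (5 − 16, 8 + 10) = (-11, 18); dropping signs (only squares matter) gives (11, 18); check 11² + 18² = 121 + 324 = 445 ✓.
Step 4: Order so x ≤ y and verify: 11² + 18² = 121 + 324 = 445 = n. ✓

n = 445 = 11² + 18² (one valid representation with x ≤ y).


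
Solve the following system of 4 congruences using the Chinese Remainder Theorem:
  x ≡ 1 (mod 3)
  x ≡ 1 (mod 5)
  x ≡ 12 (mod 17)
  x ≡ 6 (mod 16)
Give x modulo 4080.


Product of moduli M = 3 · 5 · 17 · 16 = 4080.
Merge one congruence at a time:
  Start: x ≡ 1 (mod 3).
  Combine with x ≡ 1 (mod 5); new modulus lcm = 15.
    Write x = 1 + 3·t and substitute into x ≡ 1 (mod 5): 3·t ≡ 1 − 1 = 0 (mod 5).
    The inverse of 3 mod 5 is 2 (since 3·2 = 6 = 1·5 + 1), so t ≡ 2·0 = 0 ≡ 0 (mod 5).
    Then x = 1 + 3·0 = 1, valid modulo lcm(3, 5) = 15: x ≡ 1 (mod 15).
  Combine with x ≡ 12 (mod 17); new modulus lcm = 255.
    Write x = 1 + 15·t and substitute into x ≡ 12 (mod 17): 15·t ≡ 12 − 1 = 11 (mod 17).
    The inverse of 15 mod 17 is 8 (since 15·8 = 120 = 7·17 + 1), so t ≡ 8·11 = 88 ≡ 3 (mod 17).
    Then x = 1 + 15·3 = 46, valid modulo lcm(15, 17) = 255: x ≡ 46 (mod 255).
  Combine with x ≡ 6 (mod 16); new modulus lcm = 4080.
    Write x = 46 + 255·t and substitute into x ≡ 6 (mod 16): 255·t ≡ 6 − 46 = -40 (mod 16).
    Reduce coefficients mod 16: 15·t ≡ 8 (mod 16).
    The inverse of 15 mod 16 is 15 (since 15·15 = 225 = 14·16 + 1), so t ≡ 15·8 = 120 ≡ 8 (mod 16).
    Then x = 46 + 255·8 = 2086, valid modulo lcm(255, 16) = 4080: x ≡ 2086 (mod 4080).
Verify against each original: 2086 mod 3 = 1, 2086 mod 5 = 1, 2086 mod 17 = 12, 2086 mod 16 = 6.

x ≡ 2086 (mod 4080).


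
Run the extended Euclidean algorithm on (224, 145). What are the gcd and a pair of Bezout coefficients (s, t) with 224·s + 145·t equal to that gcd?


Euclidean algorithm on (224, 145) — divide until remainder is 0:
  224 = 1 · 145 + 79
  145 = 1 · 79 + 66
  79 = 1 · 66 + 13
  66 = 5 · 13 + 1
  13 = 13 · 1 + 0
gcd(224, 145) = 1.
Track Bezout coefficients alongside the remainders: start with r₀ = 224 = a·1 + b·0 (s = 1, t = 0) and r₁ = 145 = a·0 + b·1 (s = 0, t = 1); each new remainder r_{k+1} = r_{k-1} − q_k·r_k inherits s_{k+1} = s_{k-1} − q_k·s_k, t_{k+1} = t_{k-1} − q_k·t_k, so r_k = a·s_k + b·t_k at every step:
  q = 1: r = 79, s = 1 − 1·0 = 1, t = 0 − 1·1 = -1  (check: 224·1 + 145·(-1) = 79)
  q = 1: r = 66, s = 0 − 1·1 = -1, t = 1 − 1·(-1) = 2  (check: 224·(-1) + 145·2 = 66)
  q = 1: r = 13, s = 1 − 1·(-1) = 2, t = -1 − 1·2 = -3  (check: 224·2 + 145·(-3) = 13)
  q = 5: r = 1, s = -1 − 5·2 = -11, t = 2 − 5·(-3) = 17  (check: 224·(-11) + 145·17 = 1)
The row with r = 1 (the gcd) gives the Bezout coefficients s = -11, t = 17.
Result: 224 · (-11) + 145 · (17) = 1.

gcd(224, 145) = 1; s = -11, t = 17 (check: 224·(-11) + 145·17 = 1).


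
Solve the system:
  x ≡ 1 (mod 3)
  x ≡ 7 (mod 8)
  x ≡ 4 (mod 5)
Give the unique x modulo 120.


Moduli 3, 8, 5 are pairwise coprime; by CRT there is a unique solution modulo M = 3 · 8 · 5 = 120.
Solve pairwise, accumulating the modulus:
  Start with x ≡ 1 (mod 3).
  Combine with x ≡ 7 (mod 8): since gcd(3, 8) = 1, we get a unique residue mod 24.
    Write x = 1 + 3·t and substitute into x ≡ 7 (mod 8): 3·t ≡ 7 − 1 = 6 (mod 8).
    The inverse of 3 mod 8 is 3 (since 3·3 = 9 = 1·8 + 1), so t ≡ 3·6 = 18 ≡ 2 (mod 8).
    Then x = 1 + 3·2 = 7, valid modulo lcm(3, 8) = 24: x ≡ 7 (mod 24).
  Combine with x ≡ 4 (mod 5): since gcd(24, 5) = 1, we get a unique residue mod 120.
    Write x = 7 + 24·t and substitute into x ≡ 4 (mod 5): 24·t ≡ 4 − 7 = -3 (mod 5).
    Reduce coefficients mod 5: 4·t ≡ 2 (mod 5).
    The inverse of 4 mod 5 is 4 (since 4·4 = 16 = 3·5 + 1), so t ≡ 4·2 = 8 ≡ 3 (mod 5).
    Then x = 7 + 24·3 = 79, valid modulo lcm(24, 5) = 120: x ≡ 79 (mod 120).
Verify: 79 mod 3 = 1 ✓, 79 mod 8 = 7 ✓, 79 mod 5 = 4 ✓.

x ≡ 79 (mod 120).


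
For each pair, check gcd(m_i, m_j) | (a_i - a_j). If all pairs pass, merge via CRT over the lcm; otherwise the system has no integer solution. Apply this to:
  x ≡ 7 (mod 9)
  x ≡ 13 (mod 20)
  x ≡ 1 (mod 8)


Moduli 9, 20, 8 are not pairwise coprime, so CRT works modulo lcm(m_i) when all pairwise compatibility conditions hold.
Pairwise compatibility: gcd(m_i, m_j) must divide a_i - a_j for every pair.
Merge one congruence at a time:
  Start: x ≡ 7 (mod 9).
  Combine with x ≡ 13 (mod 20): gcd(9, 20) = 1; 13 - 7 = 6, which IS divisible by 1, so compatible.
    Write x = 7 + 9·t and substitute into x ≡ 13 (mod 20): 9·t ≡ 13 − 7 = 6 (mod 20).
    The inverse of 9 mod 20 is 9 (since 9·9 = 81 = 4·20 + 1), so t ≡ 9·6 = 54 ≡ 14 (mod 20).
    Then x = 7 + 9·14 = 133, valid modulo lcm(9, 20) = 180: x ≡ 133 (mod 180).
  Combine with x ≡ 1 (mod 8): gcd(180, 8) = 4; 1 - 133 = -132, which IS divisible by 4, so compatible.
    Write x = 133 + 180·t and substitute into x ≡ 1 (mod 8): 180·t ≡ 1 − 133 = -132 (mod 8).
    Divide the congruence (and modulus) by g = 4: 45·t ≡ -33 (mod 2).
    Reduce coefficients mod 2: 1·t ≡ 1 (mod 2).
    So t ≡ 1 (mod 2).
    Then x = 133 + 180·1 = 313, valid modulo lcm(180, 8) = 360: x ≡ 313 (mod 360).
Verify: 313 mod 9 = 7, 313 mod 20 = 13, 313 mod 8 = 1.

x ≡ 313 (mod 360).


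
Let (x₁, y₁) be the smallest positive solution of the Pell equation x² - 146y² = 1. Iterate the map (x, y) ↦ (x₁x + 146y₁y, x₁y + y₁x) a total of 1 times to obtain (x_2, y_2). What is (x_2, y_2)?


Step 1: Find the fundamental solution (x₁, y₁) of x² - 146y² = 1.
  Expand √146 as a continued fraction. a₀ = ⌊√146⌋ = 12; iterate m_{k+1} = d_k·a_k − m_k, d_{k+1} = (146 − m_{k+1}²)/d_k, a_{k+1} = ⌊(a₀ + m_{k+1})/d_{k+1}⌋ (starting m₀ = 0, d₀ = 1), with convergents p_k = a_k·p_{k-1} + p_{k-2}, q_k = a_k·q_{k-1} + q_{k-2} (p₋₁ = 1, q₋₁ = 0):
  k = 0: a₀ = 12; p₀/q₀ = 12/1; p₀² − 146·q₀² = 144 − 146 = -2.
  k = 1: m = 12, d = 2, a = ⌊(12 + 12)/2⌋ = 12; p/q = (12·12 + 1)/(12·1 + 0) = 145/12; p² − 146·q² = 21025 − 21024 = 1.
  The first convergent with p² − 146·q² = 1 gives the fundamental solution (x₁, y₁) = (145, 12).
Step 2: Apply the recurrence (x_{n+1}, y_{n+1}) = (x₁x_n + 146y₁y_n, x₁y_n + y₁x_n) repeatedly.
  From (x_1, y_1) = (145, 12): x_2 = 145·145 + 146·12·12 = 42049; y_2 = 145·12 + 12·145 = 3480.
Step 3: Verify x_2² - 146·y_2² = 1768118401 - 1768118400 = 1 (should be 1). ✓

(x_1, y_1) = (145, 12); (x_2, y_2) = (42049, 3480).


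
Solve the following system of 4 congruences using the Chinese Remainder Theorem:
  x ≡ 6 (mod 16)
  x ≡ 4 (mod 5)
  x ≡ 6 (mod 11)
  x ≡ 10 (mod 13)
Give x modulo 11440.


Product of moduli M = 16 · 5 · 11 · 13 = 11440.
Merge one congruence at a time:
  Start: x ≡ 6 (mod 16).
  Combine with x ≡ 4 (mod 5); new modulus lcm = 80.
    Write x = 6 + 16·t and substitute into x ≡ 4 (mod 5): 16·t ≡ 4 − 6 = -2 (mod 5).
    Reduce coefficients mod 5: 1·t ≡ 3 (mod 5).
    So t ≡ 3 (mod 5).
    Then x = 6 + 16·3 = 54, valid modulo lcm(16, 5) = 80: x ≡ 54 (mod 80).
  Combine with x ≡ 6 (mod 11); new modulus lcm = 880.
    Write x = 54 + 80·t and substitute into x ≡ 6 (mod 11): 80·t ≡ 6 − 54 = -48 (mod 11).
    Reduce coefficients mod 11: 3·t ≡ 7 (mod 11).
    The inverse of 3 mod 11 is 4 (since 3·4 = 12 = 1·11 + 1), so t ≡ 4·7 = 28 ≡ 6 (mod 11).
    Then x = 54 + 80·6 = 534, valid modulo lcm(80, 11) = 880: x ≡ 534 (mod 880).
  Combine with x ≡ 10 (mod 13); new modulus lcm = 11440.
    Write x = 534 + 880·t and substitute into x ≡ 10 (mod 13): 880·t ≡ 10 − 534 = -524 (mod 13).
    Reduce coefficients mod 13: 9·t ≡ 9 (mod 13).
    The inverse of 9 mod 13 is 3 (since 9·3 = 27 = 2·13 + 1), so t ≡ 3·9 = 27 ≡ 1 (mod 13).
    Then x = 534 + 880·1 = 1414, valid modulo lcm(880, 13) = 11440: x ≡ 1414 (mod 11440).
Verify against each original: 1414 mod 16 = 6, 1414 mod 5 = 4, 1414 mod 11 = 6, 1414 mod 13 = 10.

x ≡ 1414 (mod 11440).


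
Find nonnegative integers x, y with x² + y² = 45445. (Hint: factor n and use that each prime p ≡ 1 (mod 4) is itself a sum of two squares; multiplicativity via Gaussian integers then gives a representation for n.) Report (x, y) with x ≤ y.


Step 1: Factor n = 45445 = 5 · 61 · 149.
Step 2: Check the mod-4 condition on each prime factor: 5 ≡ 1 (mod 4), exponent 1; 61 ≡ 1 (mod 4), exponent 1; 149 ≡ 1 (mod 4), exponent 1.
All primes ≡ 3 (mod 4) appear to even exponent (or don't appear), so by the two-squares theorem n IS expressible as a sum of two squares.
Step 3: Build a representation. Here n = 5 · 61 · 149 is a product of primes ≡ 1 (mod 4). Each prime p ≡ 1 (mod 4) is itself a sum of two squares; find a² by testing p − a² for a perfect square:
  5: 5 − 1² = 4 = 2² ⇒ 5 = 1² + 2².
  61: 61 − 1² = 60, 61 − 2² = 57, 61 − 3² = 52, 61 − 4² = 45, 61 − 5² = 36 = 6² ⇒ 61 = 5² + 6².
  149: 149 − 1² = 148, 149 − 2² = 145, 149 − 3² = 140, 149 − 4² = 133, 149 − 5² = 124, 149 − 6² = 113, 149 − 7² = 100 = 10² ⇒ 149 = 7² + 10².
  Combine using the Brahmagupta–Fibonacci identity (a² + b²)(c² + d²) = (ac − bd)² + (ad + bc)² = (ac + bd)² + (ad − bc)²:
  5 · 61 = 305: from (1² + 2²)(5² + 6²), take (1·5 − 2·6, 1·6 + 2·5) = (5 − 12, 6 + 10) = (-7, 16); dropping signs (only squares matter) gives (7, 16); check 7² + 16² = 49 + 256 = 305 ✓.
  305 · 149 = 45445: from (7² + 16²)(7² + 10²), take (7·7 − 16·10, 7·10 + 16·7) = (49 − 160, 70 + 112) = (-111, 182); dropping signs (only squares matter) gives (111, 182); check 111² + 182² = 12321 + 33124 = 45445 ✓.
Step 4: Order so x ≤ y and verify: 111² + 182² = 12321 + 33124 = 45445 = n. ✓

n = 45445 = 111² + 182² (one valid representation with x ≤ y).


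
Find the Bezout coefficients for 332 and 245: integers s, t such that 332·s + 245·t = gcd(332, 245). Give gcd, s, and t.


Euclidean algorithm on (332, 245) — divide until remainder is 0:
  332 = 1 · 245 + 87
  245 = 2 · 87 + 71
  87 = 1 · 71 + 16
  71 = 4 · 16 + 7
  16 = 2 · 7 + 2
  7 = 3 · 2 + 1
  2 = 2 · 1 + 0
gcd(332, 245) = 1.
Track Bezout coefficients alongside the remainders: start with r₀ = 332 = a·1 + b·0 (s = 1, t = 0) and r₁ = 245 = a·0 + b·1 (s = 0, t = 1); each new remainder r_{k+1} = r_{k-1} − q_k·r_k inherits s_{k+1} = s_{k-1} − q_k·s_k, t_{k+1} = t_{k-1} − q_k·t_k, so r_k = a·s_k + b·t_k at every step:
  q = 1: r = 87, s = 1 − 1·0 = 1, t = 0 − 1·1 = -1  (check: 332·1 + 245·(-1) = 87)
  q = 2: r = 71, s = 0 − 2·1 = -2, t = 1 − 2·(-1) = 3  (check: 332·(-2) + 245·3 = 71)
  q = 1: r = 16, s = 1 − 1·(-2) = 3, t = -1 − 1·3 = -4  (check: 332·3 + 245·(-4) = 16)
  q = 4: r = 7, s = -2 − 4·3 = -14, t = 3 − 4·(-4) = 19  (check: 332·(-14) + 245·19 = 7)
  q = 2: r = 2, s = 3 − 2·(-14) = 31, t = -4 − 2·19 = -42  (check: 332·31 + 245·(-42) = 2)
  q = 3: r = 1, s = -14 − 3·31 = -107, t = 19 − 3·(-42) = 145  (check: 332·(-107) + 245·145 = 1)
The row with r = 1 (the gcd) gives the Bezout coefficients s = -107, t = 145.
Result: 332 · (-107) + 245 · (145) = 1.

gcd(332, 245) = 1; s = -107, t = 145 (check: 332·(-107) + 245·145 = 1).


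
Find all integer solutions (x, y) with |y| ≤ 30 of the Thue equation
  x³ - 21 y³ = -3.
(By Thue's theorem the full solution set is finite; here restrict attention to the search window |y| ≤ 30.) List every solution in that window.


The equation is x³ - 21y³ = -3. For fixed y, x³ = 21·y³ − 3, so a solution requires the RHS to be a perfect cube.
Strategy: iterate y from -30 to 30, compute RHS = 21·y³ − 3, and check whether it is a (positive or negative) perfect cube.
Check small values of y:
  y = 0: RHS = -3 is not a perfect cube.
  y = 1: RHS = 18 is not a perfect cube.
  y = -1: RHS = -24 is not a perfect cube.
  y = 2: RHS = 165 is not a perfect cube.
  y = -2: RHS = -171 is not a perfect cube.
  y = 3: RHS = 564 is not a perfect cube.
  y = -3: RHS = -570 is not a perfect cube.
Continuing the search up to |y| = 30 finds no solutions either.
No (x, y) in the scanned range satisfies the equation.

No integer solutions with |y| ≤ 30.


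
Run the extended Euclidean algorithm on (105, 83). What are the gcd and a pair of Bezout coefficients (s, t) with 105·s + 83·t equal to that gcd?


Euclidean algorithm on (105, 83) — divide until remainder is 0:
  105 = 1 · 83 + 22
  83 = 3 · 22 + 17
  22 = 1 · 17 + 5
  17 = 3 · 5 + 2
  5 = 2 · 2 + 1
  2 = 2 · 1 + 0
gcd(105, 83) = 1.
Track Bezout coefficients alongside the remainders: start with r₀ = 105 = a·1 + b·0 (s = 1, t = 0) and r₁ = 83 = a·0 + b·1 (s = 0, t = 1); each new remainder r_{k+1} = r_{k-1} − q_k·r_k inherits s_{k+1} = s_{k-1} − q_k·s_k, t_{k+1} = t_{k-1} − q_k·t_k, so r_k = a·s_k + b·t_k at every step:
  q = 1: r = 22, s = 1 − 1·0 = 1, t = 0 − 1·1 = -1  (check: 105·1 + 83·(-1) = 22)
  q = 3: r = 17, s = 0 − 3·1 = -3, t = 1 − 3·(-1) = 4  (check: 105·(-3) + 83·4 = 17)
  q = 1: r = 5, s = 1 − 1·(-3) = 4, t = -1 − 1·4 = -5  (check: 105·4 + 83·(-5) = 5)
  q = 3: r = 2, s = -3 − 3·4 = -15, t = 4 − 3·(-5) = 19  (check: 105·(-15) + 83·19 = 2)
  q = 2: r = 1, s = 4 − 2·(-15) = 34, t = -5 − 2·19 = -43  (check: 105·34 + 83·(-43) = 1)
The row with r = 1 (the gcd) gives the Bezout coefficients s = 34, t = -43.
Result: 105 · (34) + 83 · (-43) = 1.

gcd(105, 83) = 1; s = 34, t = -43 (check: 105·34 + 83·(-43) = 1).


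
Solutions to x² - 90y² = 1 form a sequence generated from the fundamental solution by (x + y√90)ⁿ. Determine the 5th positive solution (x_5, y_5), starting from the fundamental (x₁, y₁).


Step 1: Find the fundamental solution (x₁, y₁) of x² - 90y² = 1.
  Expand √90 as a continued fraction. a₀ = ⌊√90⌋ = 9; iterate m_{k+1} = d_k·a_k − m_k, d_{k+1} = (90 − m_{k+1}²)/d_k, a_{k+1} = ⌊(a₀ + m_{k+1})/d_{k+1}⌋ (starting m₀ = 0, d₀ = 1), with convergents p_k = a_k·p_{k-1} + p_{k-2}, q_k = a_k·q_{k-1} + q_{k-2} (p₋₁ = 1, q₋₁ = 0):
  k = 0: a₀ = 9; p₀/q₀ = 9/1; p₀² − 90·q₀² = 81 − 90 = -9.
  k = 1: m = 9, d = 9, a = ⌊(9 + 9)/9⌋ = 2; p/q = (2·9 + 1)/(2·1 + 0) = 19/2; p² − 90·q² = 361 − 360 = 1.
  The first convergent with p² − 90·q² = 1 gives the fundamental solution (x₁, y₁) = (19, 2).
Step 2: Apply the recurrence (x_{n+1}, y_{n+1}) = (x₁x_n + 90y₁y_n, x₁y_n + y₁x_n) repeatedly.
  From (x_1, y_1) = (19, 2): x_2 = 19·19 + 90·2·2 = 721; y_2 = 19·2 + 2·19 = 76.
  From (x_2, y_2) = (721, 76): x_3 = 19·721 + 90·2·76 = 27379; y_3 = 19·76 + 2·721 = 2886.
  From (x_3, y_3) = (27379, 2886): x_4 = 19·27379 + 90·2·2886 = 1039681; y_4 = 19·2886 + 2·27379 = 109592.
  From (x_4, y_4) = (1039681, 109592): x_5 = 19·1039681 + 90·2·109592 = 39480499; y_5 = 19·109592 + 2·1039681 = 4161610.
Step 3: Verify x_5² - 90·y_5² = 1558709801289001 - 1558709801289000 = 1 (should be 1). ✓

(x_1, y_1) = (19, 2); (x_5, y_5) = (39480499, 4161610).


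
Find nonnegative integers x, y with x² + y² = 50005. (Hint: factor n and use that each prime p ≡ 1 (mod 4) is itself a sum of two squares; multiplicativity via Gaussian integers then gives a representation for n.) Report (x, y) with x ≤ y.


Step 1: Factor n = 50005 = 5 · 73 · 137.
Step 2: Check the mod-4 condition on each prime factor: 5 ≡ 1 (mod 4), exponent 1; 73 ≡ 1 (mod 4), exponent 1; 137 ≡ 1 (mod 4), exponent 1.
All primes ≡ 3 (mod 4) appear to even exponent (or don't appear), so by the two-squares theorem n IS expressible as a sum of two squares.
Step 3: Build a representation. Here n = 5 · 73 · 137 is a product of primes ≡ 1 (mod 4). Each prime p ≡ 1 (mod 4) is itself a sum of two squares; find a² by testing p − a² for a perfect square:
  5: 5 − 1² = 4 = 2² ⇒ 5 = 1² + 2².
  73: 73 − 1² = 72, 73 − 2² = 69, 73 − 3² = 64 = 8² ⇒ 73 = 3² + 8².
  137: 137 − 1² = 136, 137 − 2² = 133, 137 − 3² = 128, 137 − 4² = 121 = 11² ⇒ 137 = 4² + 11².
  Combine using the Brahmagupta–Fibonacci identity (a² + b²)(c² + d²) = (ac − bd)² + (ad + bc)² = (ac + bd)² + (ad − bc)²:
  5 · 73 = 365: from (1² + 2²)(3² + 8²), take (1·3 − 2·8, 1·8 + 2·3) = (3 − 16, 8 + 6) = (-13, 14); dropping signs (only squares matter) gives (13, 14); check 13² + 14² = 169 + 196 = 365 ✓.
  365 · 137 = 50005: from (13² + 14²)(4² + 11²), take (13·4 − 14·11, 13·11 + 14·4) = (52 − 154, 143 + 56) = (-102, 199); dropping signs (only squares matter) gives (102, 199); check 102² + 199² = 10404 + 39601 = 50005 ✓.
Step 4: Order so x ≤ y and verify: 102² + 199² = 10404 + 39601 = 50005 = n. ✓

n = 50005 = 102² + 199² (one valid representation with x ≤ y).


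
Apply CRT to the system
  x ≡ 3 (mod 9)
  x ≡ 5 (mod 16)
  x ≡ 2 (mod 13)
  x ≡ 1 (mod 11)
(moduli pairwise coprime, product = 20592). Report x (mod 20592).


Product of moduli M = 9 · 16 · 13 · 11 = 20592.
Merge one congruence at a time:
  Start: x ≡ 3 (mod 9).
  Combine with x ≡ 5 (mod 16); new modulus lcm = 144.
    Write x = 3 + 9·t and substitute into x ≡ 5 (mod 16): 9·t ≡ 5 − 3 = 2 (mod 16).
    The inverse of 9 mod 16 is 9 (since 9·9 = 81 = 5·16 + 1), so t ≡ 9·2 = 18 ≡ 2 (mod 16).
    Then x = 3 + 9·2 = 21, valid modulo lcm(9, 16) = 144: x ≡ 21 (mod 144).
  Combine with x ≡ 2 (mod 13); new modulus lcm = 1872.
    Write x = 21 + 144·t and substitute into x ≡ 2 (mod 13): 144·t ≡ 2 − 21 = -19 (mod 13).
    Reduce coefficients mod 13: 1·t ≡ 7 (mod 13).
    So t ≡ 7 (mod 13).
    Then x = 21 + 144·7 = 1029, valid modulo lcm(144, 13) = 1872: x ≡ 1029 (mod 1872).
  Combine with x ≡ 1 (mod 11); new modulus lcm = 20592.
    Write x = 1029 + 1872·t and substitute into x ≡ 1 (mod 11): 1872·t ≡ 1 − 1029 = -1028 (mod 11).
    Reduce coefficients mod 11: 2·t ≡ 6 (mod 11).
    The inverse of 2 mod 11 is 6 (since 2·6 = 12 = 1·11 + 1), so t ≡ 6·6 = 36 ≡ 3 (mod 11).
    Then x = 1029 + 1872·3 = 6645, valid modulo lcm(1872, 11) = 20592: x ≡ 6645 (mod 20592).
Verify against each original: 6645 mod 9 = 3, 6645 mod 16 = 5, 6645 mod 13 = 2, 6645 mod 11 = 1.

x ≡ 6645 (mod 20592).
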